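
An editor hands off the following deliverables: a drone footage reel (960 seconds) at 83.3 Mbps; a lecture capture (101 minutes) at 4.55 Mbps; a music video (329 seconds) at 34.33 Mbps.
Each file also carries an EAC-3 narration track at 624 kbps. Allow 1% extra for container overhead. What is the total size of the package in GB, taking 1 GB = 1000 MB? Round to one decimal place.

Audio: 624 kbps = 0.624 Mbps.
drone footage reel: 83.924 Mbps × 960 s × 1.01 = 81372.7 Mb
lecture capture: 5.174 Mbps × 6060 s × 1.01 = 31668.0 Mb
music video: 34.954 Mbps × 329 s × 1.01 = 11614.9 Mb
Total: 124655.6 Mb = 15581.9 MB.
= 15.58 GB.

15.6 GB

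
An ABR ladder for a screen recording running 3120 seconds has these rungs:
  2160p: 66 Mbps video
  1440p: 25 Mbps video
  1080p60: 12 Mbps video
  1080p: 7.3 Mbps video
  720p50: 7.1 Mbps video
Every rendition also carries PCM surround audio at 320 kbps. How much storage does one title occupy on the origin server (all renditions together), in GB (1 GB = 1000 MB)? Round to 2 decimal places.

46.41 GB

Audio: 320 kbps = 0.320 Mbps.
Sum of rendition bitrates: (66+0.320) + (25+0.320) + (12+0.320) + (7.3+0.320) + (7.1+0.320) = 119.000 Mbps.
× 3120 s = 371,280 Mb = 46,410 MB = 46.41 GB.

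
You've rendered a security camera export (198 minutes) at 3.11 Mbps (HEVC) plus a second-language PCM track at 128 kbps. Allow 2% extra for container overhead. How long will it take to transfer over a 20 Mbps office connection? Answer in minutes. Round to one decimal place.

32.7 minutes

198 min = 11880 s
Audio: 128 kbps = 0.128 Mbps.
Total bitrate: 3.238 Mbps.
File: 3.238 Mbps × 11880 s = 38467.4 Mb.
With 2% container overhead: ×1.02. → 39236.8 Mb.
At 20 Mbps: 39236.8 / 20 = 1961.8 s ≈ 32.7 minutes.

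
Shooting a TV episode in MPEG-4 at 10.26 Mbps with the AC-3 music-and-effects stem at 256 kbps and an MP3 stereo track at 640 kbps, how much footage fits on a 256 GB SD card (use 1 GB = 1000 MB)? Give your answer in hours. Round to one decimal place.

Audio total: 256 + 640 = 896 kbps = 0.896 Mbps.
Total bitrate: 10.26 + 0.896 = 11.156 Mbps.
Capacity: 256 GB = 2,048,000 Mb.
Recording time: 2,048,000 / 11.156 = 183,578 s ≈ 51.0 hours.

51.0 hours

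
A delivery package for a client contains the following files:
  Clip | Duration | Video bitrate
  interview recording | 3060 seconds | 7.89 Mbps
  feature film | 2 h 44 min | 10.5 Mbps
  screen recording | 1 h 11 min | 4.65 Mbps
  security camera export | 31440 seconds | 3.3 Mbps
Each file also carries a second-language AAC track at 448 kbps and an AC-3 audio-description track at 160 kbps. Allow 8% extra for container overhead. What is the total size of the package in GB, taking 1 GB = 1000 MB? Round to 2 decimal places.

37.88 GB

Audio total: 448 + 160 = 608 kbps = 0.608 Mbps.
interview recording: 8.498 Mbps × 3060 s × 1.08 = 28084.2 Mb
feature film: 11.108 Mbps × 9840 s × 1.08 = 118046.9 Mb
screen recording: 5.258 Mbps × 4260 s × 1.08 = 24191.0 Mb
security camera export: 3.908 Mbps × 31440 s × 1.08 = 132696.9 Mb
Total: 303019.1 Mb = 37877.4 MB.
= 37.88 GB.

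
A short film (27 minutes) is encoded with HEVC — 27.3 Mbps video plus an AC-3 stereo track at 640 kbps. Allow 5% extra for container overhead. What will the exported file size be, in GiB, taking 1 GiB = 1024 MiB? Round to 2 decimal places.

5.53 GiB

27 min = 1620 s
Audio: 640 kbps = 0.640 Mbps.
Total bitrate: 27.3 + 0.640 = 27.940 Mbps.
Stream data: 27.940 Mbps × 1620 s = 45262.8 Mb.
With 5% container overhead: ×1.05.
47,526 Mb = 5,940,742,500 bytes ÷ 1,073,741,824 = 5.533 GiB.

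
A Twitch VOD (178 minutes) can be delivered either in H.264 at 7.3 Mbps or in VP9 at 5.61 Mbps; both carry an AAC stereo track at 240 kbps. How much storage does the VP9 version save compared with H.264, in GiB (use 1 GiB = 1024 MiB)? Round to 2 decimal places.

178 min = 10680 s
Audio: 240 kbps = 0.240 Mbps.
H.264: 7.540 Mbps × 10680 s = 80527.2 Mb = 9.375 GiB.
VP9: 5.850 Mbps × 10680 s = 62478.0 Mb = 7.273 GiB.
Saving: 9.375 − 7.273 = 2.101 GiB.

2.10 GiB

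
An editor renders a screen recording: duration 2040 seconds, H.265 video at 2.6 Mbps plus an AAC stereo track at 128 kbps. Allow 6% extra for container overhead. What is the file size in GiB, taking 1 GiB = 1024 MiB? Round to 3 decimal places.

0.687 GiB

Audio: 128 kbps = 0.128 Mbps.
Total bitrate: 2.6 + 0.128 = 2.728 Mbps.
Stream data: 2.728 Mbps × 2040 s = 5565.1 Mb.
With 6% container overhead: ×1.06.
5,899 Mb = 737,378,400 bytes ÷ 1,073,741,824 = 0.6867 GiB.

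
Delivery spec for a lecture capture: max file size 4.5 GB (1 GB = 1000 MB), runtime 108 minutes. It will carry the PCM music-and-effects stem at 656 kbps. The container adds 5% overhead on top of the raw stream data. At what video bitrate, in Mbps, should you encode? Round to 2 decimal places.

Budget: 4.5 GB = 36000.0 Mb.
Stream payload after overhead: 36000.0 / 1.05 = 34285.7 Mb.
108 min = 6480 s
Total bitrate budget: 34285.7 Mb / 6480 s = 5.291 Mbps.
Audio: 656 kbps = 0.656 Mbps.
Video: 5.291 − 0.656 = 4.635 Mbps.

4.64 Mbps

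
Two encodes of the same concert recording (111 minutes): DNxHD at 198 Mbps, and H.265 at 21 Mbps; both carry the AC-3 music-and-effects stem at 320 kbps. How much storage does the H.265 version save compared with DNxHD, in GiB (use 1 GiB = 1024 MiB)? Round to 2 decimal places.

111 min = 6660 s
Audio: 320 kbps = 0.320 Mbps.
DNxHD: 198.320 Mbps × 6660 s = 1320811.2 Mb = 153.763 GiB.
H.265: 21.320 Mbps × 6660 s = 141991.2 Mb = 16.530 GiB.
Saving: 153.763 − 16.530 = 137.233 GiB.

137.23 GiB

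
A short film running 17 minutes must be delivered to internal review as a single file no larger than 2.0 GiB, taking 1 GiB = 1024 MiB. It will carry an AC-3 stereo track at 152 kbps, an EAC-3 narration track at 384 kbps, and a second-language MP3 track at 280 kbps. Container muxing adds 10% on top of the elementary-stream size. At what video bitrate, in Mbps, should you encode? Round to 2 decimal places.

Budget: 2.0 GiB = 17179.9 Mb.
Stream payload after overhead: 17179.9 / 1.10 = 15618.1 Mb.
17 min = 1020 s
Total bitrate budget: 15618.1 Mb / 1020 s = 15.312 Mbps.
Audio total: 152 + 384 + 280 = 816 kbps = 0.816 Mbps.
Video: 15.312 − 0.816 = 14.496 Mbps.

14.50 Mbps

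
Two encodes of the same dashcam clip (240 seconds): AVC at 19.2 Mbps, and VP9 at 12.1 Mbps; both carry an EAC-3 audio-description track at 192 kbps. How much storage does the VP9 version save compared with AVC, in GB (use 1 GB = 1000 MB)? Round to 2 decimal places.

0.21 GB

Audio: 192 kbps = 0.192 Mbps.
AVC: 19.392 Mbps × 240 s = 4654.1 Mb = 0.582 GB.
VP9: 12.292 Mbps × 240 s = 2950.1 Mb = 0.369 GB.
Saving: 0.582 − 0.369 = 0.213 GB.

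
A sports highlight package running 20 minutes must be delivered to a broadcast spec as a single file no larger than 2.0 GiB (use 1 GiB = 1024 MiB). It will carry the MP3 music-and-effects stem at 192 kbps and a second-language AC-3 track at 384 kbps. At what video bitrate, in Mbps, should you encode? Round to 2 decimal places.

Budget: 2.0 GiB = 17179.9 Mb.
20 min = 1200 s
Total bitrate budget: 17179.9 Mb / 1200 s = 14.317 Mbps.
Audio total: 192 + 384 = 576 kbps = 0.576 Mbps.
Video: 14.317 − 0.576 = 13.741 Mbps.

13.74 Mbps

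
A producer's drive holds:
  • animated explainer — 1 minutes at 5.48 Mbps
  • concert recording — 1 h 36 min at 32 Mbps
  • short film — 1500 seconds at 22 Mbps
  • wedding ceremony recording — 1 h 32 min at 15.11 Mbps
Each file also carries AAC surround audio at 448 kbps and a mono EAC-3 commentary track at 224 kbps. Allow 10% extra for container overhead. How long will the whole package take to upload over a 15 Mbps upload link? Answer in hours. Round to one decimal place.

6.3 hours

Audio total: 448 + 224 = 672 kbps = 0.672 Mbps.
animated explainer: 6.152 Mbps × 60 s × 1.10 = 406.0 Mb
concert recording: 32.672 Mbps × 5760 s × 1.10 = 207009.8 Mb
short film: 22.672 Mbps × 1500 s × 1.10 = 37408.8 Mb
wedding ceremony recording: 15.782 Mbps × 5520 s × 1.10 = 95828.3 Mb
Total: 340652.9 Mb = 42581.6 MB.
At 15 Mbps: 340652.9 / 15 = 22710 s ≈ 6.31 hours.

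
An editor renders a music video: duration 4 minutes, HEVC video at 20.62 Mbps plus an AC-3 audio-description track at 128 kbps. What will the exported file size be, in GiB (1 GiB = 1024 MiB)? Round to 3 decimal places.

0.580 GiB

4 min = 240 s
Audio: 128 kbps = 0.128 Mbps.
Total bitrate: 20.62 + 0.128 = 20.748 Mbps.
Stream data: 20.748 Mbps × 240 s = 4979.5 Mb.
4,980 Mb = 622,440,000 bytes ÷ 1,073,741,824 = 0.5797 GiB.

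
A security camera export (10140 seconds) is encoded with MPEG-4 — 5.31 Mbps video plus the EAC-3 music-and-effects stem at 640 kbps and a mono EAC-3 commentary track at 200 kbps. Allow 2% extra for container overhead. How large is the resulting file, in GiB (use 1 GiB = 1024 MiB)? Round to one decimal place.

7.4 GiB

Audio total: 640 + 200 = 840 kbps = 0.840 Mbps.
Total bitrate: 5.31 + 0.840 = 6.150 Mbps.
Stream data: 6.150 Mbps × 10140 s = 62361.0 Mb.
With 2% container overhead: ×1.02.
63,608 Mb = 7,951,027,500 bytes ÷ 1,073,741,824 = 7.405 GiB.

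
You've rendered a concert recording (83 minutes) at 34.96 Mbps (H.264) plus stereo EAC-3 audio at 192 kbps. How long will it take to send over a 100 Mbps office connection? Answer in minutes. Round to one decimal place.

29.2 minutes

83 min = 4980 s
Audio: 192 kbps = 0.192 Mbps.
Total bitrate: 35.152 Mbps.
File: 35.152 Mbps × 4980 s = 175057.0 Mb.
At 100 Mbps: 175057.0 / 100 = 1750.6 s ≈ 29.2 minutes.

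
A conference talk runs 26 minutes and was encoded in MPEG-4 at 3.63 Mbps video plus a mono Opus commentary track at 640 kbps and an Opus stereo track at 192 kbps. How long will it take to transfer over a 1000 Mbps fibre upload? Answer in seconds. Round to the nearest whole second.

26 min = 1560 s
Audio total: 640 + 192 = 832 kbps = 0.832 Mbps.
Total bitrate: 4.462 Mbps.
File: 4.462 Mbps × 1560 s = 6960.7 Mb.
At 1000 Mbps: 6960.7 / 1000 = 7.0 s ≈ 6.96 seconds.

7 seconds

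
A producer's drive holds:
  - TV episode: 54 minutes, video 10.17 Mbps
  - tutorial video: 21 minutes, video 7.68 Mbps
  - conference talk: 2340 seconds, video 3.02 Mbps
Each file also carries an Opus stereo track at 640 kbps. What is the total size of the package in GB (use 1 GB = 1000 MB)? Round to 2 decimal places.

Audio: 640 kbps = 0.640 Mbps.
TV episode: 10.810 Mbps × 3240 s = 35024.4 Mb
tutorial video: 8.320 Mbps × 1260 s = 10483.2 Mb
conference talk: 3.660 Mbps × 2340 s = 8564.4 Mb
Total: 54072.0 Mb = 6759.0 MB.
= 6.759 GB.

6.76 GB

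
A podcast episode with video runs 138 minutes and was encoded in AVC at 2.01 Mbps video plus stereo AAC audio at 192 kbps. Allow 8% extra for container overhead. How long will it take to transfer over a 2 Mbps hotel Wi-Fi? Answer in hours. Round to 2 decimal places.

2.73 hours

138 min = 8280 s
Audio: 192 kbps = 0.192 Mbps.
Total bitrate: 2.202 Mbps.
File: 2.202 Mbps × 8280 s = 18232.6 Mb.
With 8% container overhead: ×1.08. → 19691.2 Mb.
At 2 Mbps: 19691.2 / 2 = 9845.6 s ≈ 2.73 hours.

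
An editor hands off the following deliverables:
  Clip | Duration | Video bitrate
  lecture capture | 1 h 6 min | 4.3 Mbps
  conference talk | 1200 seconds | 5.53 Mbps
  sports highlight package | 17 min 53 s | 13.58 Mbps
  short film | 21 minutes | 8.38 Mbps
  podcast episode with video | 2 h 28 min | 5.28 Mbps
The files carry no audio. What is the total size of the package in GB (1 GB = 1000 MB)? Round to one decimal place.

lecture capture: 4.300 Mbps × 3960 s = 17028.0 Mb
conference talk: 5.530 Mbps × 1200 s = 6636.0 Mb
sports highlight package: 13.580 Mbps × 1073 s = 14571.3 Mb
short film: 8.380 Mbps × 1260 s = 10558.8 Mb
podcast episode with video: 5.280 Mbps × 8880 s = 46886.4 Mb
Total: 95680.5 Mb = 11960.1 MB.
= 11.96 GB.

12.0 GB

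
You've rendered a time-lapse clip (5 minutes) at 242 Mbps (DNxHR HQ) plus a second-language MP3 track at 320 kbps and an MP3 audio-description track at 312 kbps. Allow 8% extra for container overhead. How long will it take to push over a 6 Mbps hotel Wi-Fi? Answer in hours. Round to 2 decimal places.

5 min = 300 s
Audio total: 320 + 312 = 632 kbps = 0.632 Mbps.
Total bitrate: 242.632 Mbps.
File: 242.632 Mbps × 300 s = 72789.6 Mb.
With 8% container overhead: ×1.08. → 78612.8 Mb.
At 6 Mbps: 78612.8 / 6 = 13102.1 s ≈ 3.64 hours.

3.64 hours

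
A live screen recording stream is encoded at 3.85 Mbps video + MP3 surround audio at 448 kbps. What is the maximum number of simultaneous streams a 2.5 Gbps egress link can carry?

Audio: 448 kbps = 0.448 Mbps.
Per-viewer media rate: 4.298 Mbps.
2.5 Gbps = 2,500 Mbps; 2,500 / 4.298 = 581.67 → 581 viewers.

581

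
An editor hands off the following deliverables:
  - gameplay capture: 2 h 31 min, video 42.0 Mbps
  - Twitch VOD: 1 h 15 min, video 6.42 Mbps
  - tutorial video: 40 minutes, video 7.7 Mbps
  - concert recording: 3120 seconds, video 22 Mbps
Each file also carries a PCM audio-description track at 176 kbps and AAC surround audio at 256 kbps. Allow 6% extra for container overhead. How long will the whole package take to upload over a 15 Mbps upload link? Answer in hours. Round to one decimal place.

Audio total: 176 + 256 = 432 kbps = 0.432 Mbps.
gameplay capture: 42.432 Mbps × 9060 s × 1.06 = 407500.0 Mb
Twitch VOD: 6.852 Mbps × 4500 s × 1.06 = 32684.0 Mb
tutorial video: 8.132 Mbps × 2400 s × 1.06 = 20687.8 Mb
concert recording: 22.432 Mbps × 3120 s × 1.06 = 74187.1 Mb
Total: 535058.9 Mb = 66882.4 MB.
At 15 Mbps: 535058.9 / 15 = 35671 s ≈ 9.91 hours.

9.9 hours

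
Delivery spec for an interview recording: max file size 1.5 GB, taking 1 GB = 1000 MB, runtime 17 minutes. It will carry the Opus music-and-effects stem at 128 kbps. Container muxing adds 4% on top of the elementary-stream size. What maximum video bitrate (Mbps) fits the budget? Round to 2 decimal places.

11.18 Mbps

Budget: 1.5 GB = 12000.0 Mb.
Stream payload after overhead: 12000.0 / 1.04 = 11538.5 Mb.
17 min = 1020 s
Total bitrate budget: 11538.5 Mb / 1020 s = 11.312 Mbps.
Audio: 128 kbps = 0.128 Mbps.
Video: 11.312 − 0.128 = 11.184 Mbps.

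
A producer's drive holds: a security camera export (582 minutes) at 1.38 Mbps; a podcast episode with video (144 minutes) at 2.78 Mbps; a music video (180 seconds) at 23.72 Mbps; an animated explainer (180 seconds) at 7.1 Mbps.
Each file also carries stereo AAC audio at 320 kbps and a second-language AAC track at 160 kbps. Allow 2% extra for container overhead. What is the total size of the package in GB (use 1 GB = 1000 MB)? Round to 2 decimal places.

12.60 GB

Audio total: 320 + 160 = 480 kbps = 0.480 Mbps.
security camera export: 1.860 Mbps × 34920 s × 1.02 = 66250.2 Mb
podcast episode with video: 3.260 Mbps × 8640 s × 1.02 = 28729.7 Mb
music video: 24.200 Mbps × 180 s × 1.02 = 4443.1 Mb
animated explainer: 7.580 Mbps × 180 s × 1.02 = 1391.7 Mb
Total: 100814.8 Mb = 12601.8 MB.
= 12.60 GB.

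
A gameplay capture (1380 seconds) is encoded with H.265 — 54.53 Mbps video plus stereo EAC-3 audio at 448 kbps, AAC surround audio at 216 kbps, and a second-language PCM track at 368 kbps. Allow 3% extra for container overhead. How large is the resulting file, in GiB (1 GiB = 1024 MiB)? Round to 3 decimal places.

9.194 GiB

Audio total: 448 + 216 + 368 = 1032 kbps = 1.032 Mbps.
Total bitrate: 54.53 + 1.032 = 55.562 Mbps.
Stream data: 55.562 Mbps × 1380 s = 76675.6 Mb.
With 3% container overhead: ×1.03.
78,976 Mb = 9,871,978,350 bytes ÷ 1,073,741,824 = 9.194 GiB.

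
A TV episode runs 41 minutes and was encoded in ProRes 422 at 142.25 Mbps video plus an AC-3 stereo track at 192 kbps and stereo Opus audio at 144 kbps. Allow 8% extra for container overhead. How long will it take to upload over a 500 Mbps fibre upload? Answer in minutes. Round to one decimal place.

41 min = 2460 s
Audio total: 192 + 144 = 336 kbps = 0.336 Mbps.
Total bitrate: 142.586 Mbps.
File: 142.586 Mbps × 2460 s = 350761.6 Mb.
With 8% container overhead: ×1.08. → 378822.5 Mb.
At 500 Mbps: 378822.5 / 500 = 757.6 s ≈ 12.6 minutes.

12.6 minutes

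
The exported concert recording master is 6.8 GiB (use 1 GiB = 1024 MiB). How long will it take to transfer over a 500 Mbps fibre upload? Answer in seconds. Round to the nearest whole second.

117 seconds

File: 6.8 GiB = 58411.6 Mb.
At 500 Mbps: 58411.6 / 500 = 116.8 s ≈ 117 seconds.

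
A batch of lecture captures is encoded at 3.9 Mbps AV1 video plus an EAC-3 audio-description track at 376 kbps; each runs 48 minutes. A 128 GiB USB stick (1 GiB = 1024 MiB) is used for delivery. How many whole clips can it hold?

89

48 min = 2880 s
Audio: 376 kbps = 0.376 Mbps.
Total bitrate: 4.276 Mbps.
Per item: 4.276 Mbps × 2880 s = 12,315 Mb = 1,539 MB.
Capacity: 128 GiB = 1,099,512 Mb; 89.28 items → 89 complete.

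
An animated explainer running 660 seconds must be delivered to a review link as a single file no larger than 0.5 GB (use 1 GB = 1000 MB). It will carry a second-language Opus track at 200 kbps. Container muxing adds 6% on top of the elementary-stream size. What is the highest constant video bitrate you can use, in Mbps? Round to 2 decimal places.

Budget: 0.5 GB = 4000.0 Mb.
Stream payload after overhead: 4000.0 / 1.06 = 3773.6 Mb.
Total bitrate budget: 3773.6 Mb / 660 s = 5.718 Mbps.
Audio: 200 kbps = 0.200 Mbps.
Video: 5.718 − 0.200 = 5.518 Mbps.

5.52 Mbps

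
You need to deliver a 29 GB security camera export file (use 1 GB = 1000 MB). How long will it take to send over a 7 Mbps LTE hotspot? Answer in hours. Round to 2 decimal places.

9.21 hours

File: 29 GB = 232000.0 Mb.
At 7 Mbps: 232000.0 / 7 = 33142.9 s ≈ 9.21 hours.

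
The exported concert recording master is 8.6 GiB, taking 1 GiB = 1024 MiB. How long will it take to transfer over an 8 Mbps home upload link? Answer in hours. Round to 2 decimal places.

File: 8.6 GiB = 73873.4 Mb.
At 8 Mbps: 73873.4 / 8 = 9234.2 s ≈ 2.57 hours.

2.57 hours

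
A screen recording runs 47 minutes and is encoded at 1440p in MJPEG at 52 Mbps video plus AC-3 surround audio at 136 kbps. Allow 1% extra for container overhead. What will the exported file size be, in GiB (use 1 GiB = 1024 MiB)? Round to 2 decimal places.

17.29 GiB

47 min = 2820 s
Audio: 136 kbps = 0.136 Mbps.
Total bitrate: 52 + 0.136 = 52.136 Mbps.
Stream data: 52.136 Mbps × 2820 s = 147023.5 Mb.
With 1% container overhead: ×1.01.
148,494 Mb = 18,561,719,400 bytes ÷ 1,073,741,824 = 17.29 GiB.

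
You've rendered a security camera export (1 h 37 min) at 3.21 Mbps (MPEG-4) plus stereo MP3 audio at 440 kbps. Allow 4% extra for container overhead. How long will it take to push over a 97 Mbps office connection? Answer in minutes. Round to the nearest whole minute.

4 minutes

1 h 37 min = 97 min = 5820 s
Audio: 440 kbps = 0.440 Mbps.
Total bitrate: 3.650 Mbps.
File: 3.650 Mbps × 5820 s = 21243.0 Mb.
With 4% container overhead: ×1.04. → 22092.7 Mb.
At 97 Mbps: 22092.7 / 97 = 227.8 s ≈ 3.8 minutes.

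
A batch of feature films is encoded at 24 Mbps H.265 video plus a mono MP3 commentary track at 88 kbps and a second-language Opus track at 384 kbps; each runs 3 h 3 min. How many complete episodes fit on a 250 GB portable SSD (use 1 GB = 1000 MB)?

7

3 h 3 min = 183 min = 10980 s
Audio total: 88 + 384 = 472 kbps = 0.472 Mbps.
Total bitrate: 24.472 Mbps.
Per item: 24.472 Mbps × 10980 s = 268,703 Mb = 33,588 MB.
Capacity: 250 GB = 2,000,000 Mb; 7.44 items → 7 complete.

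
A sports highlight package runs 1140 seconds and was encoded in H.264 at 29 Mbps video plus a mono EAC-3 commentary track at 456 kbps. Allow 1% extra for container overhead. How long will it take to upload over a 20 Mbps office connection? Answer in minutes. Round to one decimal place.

Audio: 456 kbps = 0.456 Mbps.
Total bitrate: 29.456 Mbps.
File: 29.456 Mbps × 1140 s = 33579.8 Mb.
With 1% container overhead: ×1.01. → 33915.6 Mb.
At 20 Mbps: 33915.6 / 20 = 1695.8 s ≈ 28.3 minutes.

28.3 minutes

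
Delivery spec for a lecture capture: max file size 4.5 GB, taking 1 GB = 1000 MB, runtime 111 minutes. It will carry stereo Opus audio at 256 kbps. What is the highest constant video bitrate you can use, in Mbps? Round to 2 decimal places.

Budget: 4.5 GB = 36000.0 Mb.
111 min = 6660 s
Total bitrate budget: 36000.0 Mb / 6660 s = 5.405 Mbps.
Audio: 256 kbps = 0.256 Mbps.
Video: 5.405 − 0.256 = 5.149 Mbps.

5.15 Mbps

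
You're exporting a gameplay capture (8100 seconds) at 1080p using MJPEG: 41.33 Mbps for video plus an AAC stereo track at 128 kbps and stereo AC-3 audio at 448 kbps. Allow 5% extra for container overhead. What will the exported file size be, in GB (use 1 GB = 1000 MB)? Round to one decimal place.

Audio total: 128 + 448 = 576 kbps = 0.576 Mbps.
Total bitrate: 41.33 + 0.576 = 41.906 Mbps.
Stream data: 41.906 Mbps × 8100 s = 339438.6 Mb.
With 5% container overhead: ×1.05.
356,411 Mb ÷ 8 = 44,551 MB → 44.55 GB.

44.6 GB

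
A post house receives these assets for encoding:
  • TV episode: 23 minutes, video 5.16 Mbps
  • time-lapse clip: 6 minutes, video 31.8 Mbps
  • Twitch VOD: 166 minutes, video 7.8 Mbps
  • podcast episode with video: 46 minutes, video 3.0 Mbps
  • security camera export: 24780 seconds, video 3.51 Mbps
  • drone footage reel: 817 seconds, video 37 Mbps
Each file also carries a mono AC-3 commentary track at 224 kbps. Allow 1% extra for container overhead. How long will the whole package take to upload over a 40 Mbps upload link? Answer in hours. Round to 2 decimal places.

1.62 hours

Audio: 224 kbps = 0.224 Mbps.
TV episode: 5.384 Mbps × 1380 s × 1.01 = 7504.2 Mb
time-lapse clip: 32.024 Mbps × 360 s × 1.01 = 11643.9 Mb
Twitch VOD: 8.024 Mbps × 9960 s × 1.01 = 80718.2 Mb
podcast episode with video: 3.224 Mbps × 2760 s × 1.01 = 8987.2 Mb
security camera export: 3.734 Mbps × 24780 s × 1.01 = 93453.8 Mb
drone footage reel: 37.224 Mbps × 817 s × 1.01 = 30716.1 Mb
Total: 233023.5 Mb = 29127.9 MB.
At 40 Mbps: 233023.5 / 40 = 5826 s ≈ 1.62 hours.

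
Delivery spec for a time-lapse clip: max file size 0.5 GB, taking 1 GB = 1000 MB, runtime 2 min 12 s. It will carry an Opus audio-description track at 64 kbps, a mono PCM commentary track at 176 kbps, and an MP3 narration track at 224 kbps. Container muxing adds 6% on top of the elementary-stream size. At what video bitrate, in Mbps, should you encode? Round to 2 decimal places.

Budget: 0.5 GB = 4000.0 Mb.
Stream payload after overhead: 4000.0 / 1.06 = 3773.6 Mb.
2 min 12 s = 132 s
Total bitrate budget: 3773.6 Mb / 132 s = 28.588 Mbps.
Audio total: 64 + 176 + 224 = 464 kbps = 0.464 Mbps.
Video: 28.588 − 0.464 = 28.124 Mbps.

28.12 Mbps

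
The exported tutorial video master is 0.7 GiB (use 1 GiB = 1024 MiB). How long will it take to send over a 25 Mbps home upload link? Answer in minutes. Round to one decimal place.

4.0 minutes

File: 0.7 GiB = 6013.0 Mb.
At 25 Mbps: 6013.0 / 25 = 240.5 s ≈ 4.01 minutes.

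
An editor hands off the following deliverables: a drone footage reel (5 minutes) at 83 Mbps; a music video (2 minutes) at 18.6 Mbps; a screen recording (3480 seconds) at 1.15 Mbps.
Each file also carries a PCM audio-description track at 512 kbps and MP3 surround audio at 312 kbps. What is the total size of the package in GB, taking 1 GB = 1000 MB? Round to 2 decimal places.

4.29 GB

Audio total: 512 + 312 = 824 kbps = 0.824 Mbps.
drone footage reel: 83.824 Mbps × 300 s = 25147.2 Mb
music video: 19.424 Mbps × 120 s = 2330.9 Mb
screen recording: 1.974 Mbps × 3480 s = 6869.5 Mb
Total: 34347.6 Mb = 4293.4 MB.
= 4.293 GB.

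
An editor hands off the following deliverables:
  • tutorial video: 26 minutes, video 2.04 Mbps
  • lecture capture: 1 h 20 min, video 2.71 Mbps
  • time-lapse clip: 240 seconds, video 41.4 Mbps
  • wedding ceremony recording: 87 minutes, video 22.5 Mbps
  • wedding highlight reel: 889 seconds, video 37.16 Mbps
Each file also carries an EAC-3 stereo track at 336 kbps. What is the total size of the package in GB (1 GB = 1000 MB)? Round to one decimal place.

22.6 GB

Audio: 336 kbps = 0.336 Mbps.
tutorial video: 2.376 Mbps × 1560 s = 3706.6 Mb
lecture capture: 3.046 Mbps × 4800 s = 14620.8 Mb
time-lapse clip: 41.736 Mbps × 240 s = 10016.6 Mb
wedding ceremony recording: 22.836 Mbps × 5220 s = 119203.9 Mb
wedding highlight reel: 37.496 Mbps × 889 s = 33333.9 Mb
Total: 180881.9 Mb = 22610.2 MB.
= 22.61 GB.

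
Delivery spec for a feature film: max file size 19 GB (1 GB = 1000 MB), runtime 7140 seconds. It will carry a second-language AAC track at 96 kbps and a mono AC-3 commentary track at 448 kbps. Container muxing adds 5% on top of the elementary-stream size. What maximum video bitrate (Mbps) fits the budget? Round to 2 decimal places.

19.73 Mbps

Budget: 19 GB = 152000.0 Mb.
Stream payload after overhead: 152000.0 / 1.05 = 144761.9 Mb.
Total bitrate budget: 144761.9 Mb / 7140 s = 20.275 Mbps.
Audio total: 96 + 448 = 544 kbps = 0.544 Mbps.
Video: 20.275 − 0.544 = 19.731 Mbps.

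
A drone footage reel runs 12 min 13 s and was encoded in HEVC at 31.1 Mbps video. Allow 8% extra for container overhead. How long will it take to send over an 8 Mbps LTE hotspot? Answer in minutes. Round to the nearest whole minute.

12 min 13 s = 733 s
File: 31.100 Mbps × 733 s = 22796.3 Mb.
With 8% container overhead: ×1.08. → 24620.0 Mb.
At 8 Mbps: 24620.0 / 8 = 3077.5 s ≈ 51.3 minutes.

51 minutes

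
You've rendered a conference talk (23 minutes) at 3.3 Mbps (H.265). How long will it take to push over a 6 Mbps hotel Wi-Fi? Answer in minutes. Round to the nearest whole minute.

23 min = 1380 s
File: 3.300 Mbps × 1380 s = 4554.0 Mb.
At 6 Mbps: 4554.0 / 6 = 759.0 s ≈ 12.7 minutes.

13 minutes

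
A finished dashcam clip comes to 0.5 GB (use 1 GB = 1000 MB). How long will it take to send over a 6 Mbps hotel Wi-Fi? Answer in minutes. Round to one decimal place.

File: 0.5 GB = 4000.0 Mb.
At 6 Mbps: 4000.0 / 6 = 666.7 s ≈ 11.1 minutes.

11.1 minutes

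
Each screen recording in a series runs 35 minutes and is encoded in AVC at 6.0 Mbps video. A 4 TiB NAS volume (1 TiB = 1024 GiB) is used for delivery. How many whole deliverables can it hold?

2792

35 min = 2100 s
Per item: 6.000 Mbps × 2100 s = 12,600 Mb = 1,575 MB.
Capacity: 4 TiB = 35,184,372 Mb; 2792.41 items → 2792 complete.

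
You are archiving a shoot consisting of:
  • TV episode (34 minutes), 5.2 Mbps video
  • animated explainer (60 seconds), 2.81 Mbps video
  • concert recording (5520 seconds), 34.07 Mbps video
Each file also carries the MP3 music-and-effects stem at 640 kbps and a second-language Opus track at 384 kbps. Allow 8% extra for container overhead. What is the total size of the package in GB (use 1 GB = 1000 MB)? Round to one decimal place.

Audio total: 640 + 384 = 1024 kbps = 1.024 Mbps.
TV episode: 6.224 Mbps × 2040 s × 1.08 = 13712.7 Mb
animated explainer: 3.834 Mbps × 60 s × 1.08 = 248.4 Mb
concert recording: 35.094 Mbps × 5520 s × 1.08 = 209216.4 Mb
Total: 223177.6 Mb = 27897.2 MB.
= 27.90 GB.

27.9 GB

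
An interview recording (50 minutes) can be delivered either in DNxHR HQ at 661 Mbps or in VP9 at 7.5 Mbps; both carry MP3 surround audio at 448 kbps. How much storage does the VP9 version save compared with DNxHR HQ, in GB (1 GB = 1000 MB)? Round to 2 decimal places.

245.06 GB

50 min = 3000 s
Audio: 448 kbps = 0.448 Mbps.
DNxHR HQ: 661.448 Mbps × 3000 s = 1984344.0 Mb = 248.043 GB.
VP9: 7.948 Mbps × 3000 s = 23844.0 Mb = 2.981 GB.
Saving: 248.043 − 2.981 = 245.062 GB.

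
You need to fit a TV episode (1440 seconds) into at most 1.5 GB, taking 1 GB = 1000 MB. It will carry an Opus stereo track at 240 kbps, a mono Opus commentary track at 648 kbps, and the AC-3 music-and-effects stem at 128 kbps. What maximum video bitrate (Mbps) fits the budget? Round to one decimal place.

Budget: 1.5 GB = 12000.0 Mb.
Total bitrate budget: 12000.0 Mb / 1440 s = 8.333 Mbps.
Audio total: 240 + 648 + 128 = 1016 kbps = 1.016 Mbps.
Video: 8.333 − 1.016 = 7.317 Mbps.

7.3 Mbps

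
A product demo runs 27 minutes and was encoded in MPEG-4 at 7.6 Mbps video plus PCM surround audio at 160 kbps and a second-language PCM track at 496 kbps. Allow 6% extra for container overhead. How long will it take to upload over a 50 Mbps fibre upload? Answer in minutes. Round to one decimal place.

4.7 minutes

27 min = 1620 s
Audio total: 160 + 496 = 656 kbps = 0.656 Mbps.
Total bitrate: 8.256 Mbps.
File: 8.256 Mbps × 1620 s = 13374.7 Mb.
With 6% container overhead: ×1.06. → 14177.2 Mb.
At 50 Mbps: 14177.2 / 50 = 283.5 s ≈ 4.73 minutes.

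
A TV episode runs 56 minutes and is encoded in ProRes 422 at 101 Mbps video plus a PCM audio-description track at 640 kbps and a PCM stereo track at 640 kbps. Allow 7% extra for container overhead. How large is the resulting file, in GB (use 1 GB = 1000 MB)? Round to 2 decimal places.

56 min = 3360 s
Audio total: 640 + 640 = 1280 kbps = 1.280 Mbps.
Total bitrate: 101 + 1.280 = 102.280 Mbps.
Stream data: 102.280 Mbps × 3360 s = 343660.8 Mb.
With 7% container overhead: ×1.07.
367,717 Mb ÷ 8 = 45,965 MB → 45.96 GB.

45.96 GB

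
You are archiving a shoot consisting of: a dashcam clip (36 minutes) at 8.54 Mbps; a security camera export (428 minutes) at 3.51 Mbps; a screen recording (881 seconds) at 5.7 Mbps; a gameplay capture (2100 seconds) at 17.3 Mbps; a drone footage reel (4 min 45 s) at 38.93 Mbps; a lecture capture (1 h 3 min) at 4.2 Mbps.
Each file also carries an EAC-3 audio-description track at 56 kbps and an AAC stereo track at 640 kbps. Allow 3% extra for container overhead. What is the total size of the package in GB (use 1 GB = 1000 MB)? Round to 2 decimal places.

Audio total: 56 + 640 = 696 kbps = 0.696 Mbps.
dashcam clip: 9.236 Mbps × 2160 s × 1.03 = 20548.3 Mb
security camera export: 4.206 Mbps × 25680 s × 1.03 = 111250.4 Mb
screen recording: 6.396 Mbps × 881 s × 1.03 = 5803.9 Mb
gameplay capture: 17.996 Mbps × 2100 s × 1.03 = 38925.3 Mb
drone footage reel: 39.626 Mbps × 285 s × 1.03 = 11632.2 Mb
lecture capture: 4.896 Mbps × 3780 s × 1.03 = 19062.1 Mb
Total: 207222.2 Mb = 25902.8 MB.
= 25.90 GB.

25.90 GB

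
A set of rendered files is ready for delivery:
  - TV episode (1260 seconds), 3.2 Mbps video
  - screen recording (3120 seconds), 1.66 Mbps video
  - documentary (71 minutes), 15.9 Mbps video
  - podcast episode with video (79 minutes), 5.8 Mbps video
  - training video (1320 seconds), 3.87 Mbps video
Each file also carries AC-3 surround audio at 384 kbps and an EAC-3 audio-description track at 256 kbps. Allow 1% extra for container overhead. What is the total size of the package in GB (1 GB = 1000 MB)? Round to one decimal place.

Audio total: 384 + 256 = 640 kbps = 0.640 Mbps.
TV episode: 3.840 Mbps × 1260 s × 1.01 = 4886.8 Mb
screen recording: 2.300 Mbps × 3120 s × 1.01 = 7247.8 Mb
documentary: 16.540 Mbps × 4260 s × 1.01 = 71165.0 Mb
podcast episode with video: 6.440 Mbps × 4740 s × 1.01 = 30830.9 Mb
training video: 4.510 Mbps × 1320 s × 1.01 = 6012.7 Mb
Total: 120143.1 Mb = 15017.9 MB.
= 15.02 GB.

15.0 GB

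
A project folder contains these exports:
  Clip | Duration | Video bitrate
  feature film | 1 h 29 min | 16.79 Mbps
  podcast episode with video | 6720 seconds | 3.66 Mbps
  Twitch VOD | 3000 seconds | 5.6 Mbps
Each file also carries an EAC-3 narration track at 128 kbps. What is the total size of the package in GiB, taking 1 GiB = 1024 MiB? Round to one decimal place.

15.5 GiB

Audio: 128 kbps = 0.128 Mbps.
feature film: 16.918 Mbps × 5340 s = 90342.1 Mb
podcast episode with video: 3.788 Mbps × 6720 s = 25455.4 Mb
Twitch VOD: 5.728 Mbps × 3000 s = 17184.0 Mb
Total: 132981.5 Mb = 16622.7 MB.
= 15.48 GiB.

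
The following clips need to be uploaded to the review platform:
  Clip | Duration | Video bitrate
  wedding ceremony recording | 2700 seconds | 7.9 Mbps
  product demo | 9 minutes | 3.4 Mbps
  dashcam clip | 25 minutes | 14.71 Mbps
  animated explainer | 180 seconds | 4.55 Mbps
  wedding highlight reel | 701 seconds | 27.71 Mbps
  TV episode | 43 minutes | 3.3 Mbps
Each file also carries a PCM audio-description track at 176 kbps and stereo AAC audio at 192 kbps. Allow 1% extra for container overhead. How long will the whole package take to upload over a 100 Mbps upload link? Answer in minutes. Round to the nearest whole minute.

13 minutes

Audio total: 176 + 192 = 368 kbps = 0.368 Mbps.
wedding ceremony recording: 8.268 Mbps × 2700 s × 1.01 = 22546.8 Mb
product demo: 3.768 Mbps × 540 s × 1.01 = 2055.1 Mb
dashcam clip: 15.078 Mbps × 1500 s × 1.01 = 22843.2 Mb
animated explainer: 4.918 Mbps × 180 s × 1.01 = 894.1 Mb
wedding highlight reel: 28.078 Mbps × 701 s × 1.01 = 19879.5 Mb
TV episode: 3.668 Mbps × 2580 s × 1.01 = 9558.1 Mb
Total: 77776.7 Mb = 9722.1 MB.
At 100 Mbps: 77776.7 / 100 = 778 s ≈ 13 minutes.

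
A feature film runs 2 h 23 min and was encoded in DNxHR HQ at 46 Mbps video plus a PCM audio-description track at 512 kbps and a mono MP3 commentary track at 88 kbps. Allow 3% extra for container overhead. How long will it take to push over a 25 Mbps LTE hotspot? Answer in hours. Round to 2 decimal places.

4.58 hours

2 h 23 min = 143 min = 8580 s
Audio total: 512 + 88 = 600 kbps = 0.600 Mbps.
Total bitrate: 46.600 Mbps.
File: 46.600 Mbps × 8580 s = 399828.0 Mb.
With 3% container overhead: ×1.03. → 411822.8 Mb.
At 25 Mbps: 411822.8 / 25 = 16472.9 s ≈ 4.58 hours.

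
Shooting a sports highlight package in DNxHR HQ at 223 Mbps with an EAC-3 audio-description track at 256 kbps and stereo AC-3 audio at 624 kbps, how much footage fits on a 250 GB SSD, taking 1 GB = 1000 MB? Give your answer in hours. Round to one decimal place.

Audio total: 256 + 624 = 880 kbps = 0.880 Mbps.
Total bitrate: 223 + 0.880 = 223.880 Mbps.
Capacity: 250 GB = 2,000,000 Mb.
Recording time: 2,000,000 / 223.880 = 8,933 s ≈ 2.48 hours.

2.5 hours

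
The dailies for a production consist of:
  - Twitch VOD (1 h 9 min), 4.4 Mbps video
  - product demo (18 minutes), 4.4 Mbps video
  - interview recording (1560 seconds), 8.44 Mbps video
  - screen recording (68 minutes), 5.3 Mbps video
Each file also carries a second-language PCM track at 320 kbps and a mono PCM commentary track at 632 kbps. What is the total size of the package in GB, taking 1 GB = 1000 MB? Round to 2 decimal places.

Audio total: 320 + 632 = 952 kbps = 0.952 Mbps.
Twitch VOD: 5.352 Mbps × 4140 s = 22157.3 Mb
product demo: 5.352 Mbps × 1080 s = 5780.2 Mb
interview recording: 9.392 Mbps × 1560 s = 14651.5 Mb
screen recording: 6.252 Mbps × 4080 s = 25508.2 Mb
Total: 68097.1 Mb = 8512.1 MB.
= 8.512 GB.

8.51 GB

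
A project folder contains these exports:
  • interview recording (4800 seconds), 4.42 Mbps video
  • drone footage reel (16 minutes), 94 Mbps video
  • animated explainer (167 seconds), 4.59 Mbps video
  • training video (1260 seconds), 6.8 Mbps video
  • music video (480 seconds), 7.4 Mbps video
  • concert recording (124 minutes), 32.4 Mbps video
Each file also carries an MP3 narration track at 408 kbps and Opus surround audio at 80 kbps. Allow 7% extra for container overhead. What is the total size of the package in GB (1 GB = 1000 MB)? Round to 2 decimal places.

49.86 GB

Audio total: 408 + 80 = 488 kbps = 0.488 Mbps.
interview recording: 4.908 Mbps × 4800 s × 1.07 = 25207.5 Mb
drone footage reel: 94.488 Mbps × 960 s × 1.07 = 97058.1 Mb
animated explainer: 5.078 Mbps × 167 s × 1.07 = 907.4 Mb
training video: 7.288 Mbps × 1260 s × 1.07 = 9825.7 Mb
music video: 7.888 Mbps × 480 s × 1.07 = 4051.3 Mb
concert recording: 32.888 Mbps × 7440 s × 1.07 = 261814.8 Mb
Total: 398864.7 Mb = 49858.1 MB.
= 49.86 GB.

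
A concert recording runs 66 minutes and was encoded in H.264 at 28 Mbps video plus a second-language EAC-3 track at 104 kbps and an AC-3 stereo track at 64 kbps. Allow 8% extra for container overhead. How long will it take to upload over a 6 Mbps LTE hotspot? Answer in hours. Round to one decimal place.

5.6 hours

66 min = 3960 s
Audio total: 104 + 64 = 168 kbps = 0.168 Mbps.
Total bitrate: 28.168 Mbps.
File: 28.168 Mbps × 3960 s = 111545.3 Mb.
With 8% container overhead: ×1.08. → 120468.9 Mb.
At 6 Mbps: 120468.9 / 6 = 20078.2 s ≈ 5.58 hours.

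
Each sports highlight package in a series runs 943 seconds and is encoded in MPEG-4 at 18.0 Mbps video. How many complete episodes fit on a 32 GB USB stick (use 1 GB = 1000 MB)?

Per item: 18.000 Mbps × 943 s = 16,974 Mb = 2,122 MB.
Capacity: 32 GB = 256,000 Mb; 15.08 items → 15 complete.

15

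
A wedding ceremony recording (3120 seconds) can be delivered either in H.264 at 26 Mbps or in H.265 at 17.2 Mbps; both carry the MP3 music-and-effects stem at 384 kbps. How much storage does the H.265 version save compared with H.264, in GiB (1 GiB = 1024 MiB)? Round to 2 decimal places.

3.20 GiB

Audio: 384 kbps = 0.384 Mbps.
H.264: 26.384 Mbps × 3120 s = 82318.1 Mb = 9.583 GiB.
H.265: 17.584 Mbps × 3120 s = 54862.1 Mb = 6.387 GiB.
Saving: 9.583 − 6.387 = 3.196 GiB.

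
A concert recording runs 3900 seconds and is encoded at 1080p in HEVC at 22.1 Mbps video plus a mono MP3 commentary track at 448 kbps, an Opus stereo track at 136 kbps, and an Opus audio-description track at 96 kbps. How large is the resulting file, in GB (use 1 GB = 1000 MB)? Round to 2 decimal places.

Audio total: 448 + 136 + 96 = 680 kbps = 0.680 Mbps.
Total bitrate: 22.1 + 0.680 = 22.780 Mbps.
Stream data: 22.780 Mbps × 3900 s = 88842.0 Mb.
88,842 Mb ÷ 8 = 11,105 MB → 11.11 GB.

11.11 GB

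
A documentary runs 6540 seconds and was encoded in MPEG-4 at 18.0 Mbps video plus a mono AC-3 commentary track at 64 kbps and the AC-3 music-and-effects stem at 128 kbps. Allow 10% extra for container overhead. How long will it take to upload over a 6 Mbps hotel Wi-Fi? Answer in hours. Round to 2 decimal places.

Audio total: 64 + 128 = 192 kbps = 0.192 Mbps.
Total bitrate: 18.192 Mbps.
File: 18.192 Mbps × 6540 s = 118975.7 Mb.
With 10% container overhead: ×1.10. → 130873.2 Mb.
At 6 Mbps: 130873.2 / 6 = 21812.2 s ≈ 6.06 hours.

6.06 hours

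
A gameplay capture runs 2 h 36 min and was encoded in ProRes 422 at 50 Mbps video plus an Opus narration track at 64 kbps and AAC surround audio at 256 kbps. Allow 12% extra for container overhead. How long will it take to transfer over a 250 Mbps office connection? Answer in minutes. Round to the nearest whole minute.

35 minutes

2 h 36 min = 156 min = 9360 s
Audio total: 64 + 256 = 320 kbps = 0.320 Mbps.
Total bitrate: 50.320 Mbps.
File: 50.320 Mbps × 9360 s = 470995.2 Mb.
With 12% container overhead: ×1.12. → 527514.6 Mb.
At 250 Mbps: 527514.6 / 250 = 2110.1 s ≈ 35.2 minutes.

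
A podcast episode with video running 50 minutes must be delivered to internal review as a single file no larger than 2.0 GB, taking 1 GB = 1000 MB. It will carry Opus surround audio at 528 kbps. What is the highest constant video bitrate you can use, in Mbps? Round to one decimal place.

4.8 Mbps

Budget: 2.0 GB = 16000.0 Mb.
50 min = 3000 s
Total bitrate budget: 16000.0 Mb / 3000 s = 5.333 Mbps.
Audio: 528 kbps = 0.528 Mbps.
Video: 5.333 − 0.528 = 4.805 Mbps.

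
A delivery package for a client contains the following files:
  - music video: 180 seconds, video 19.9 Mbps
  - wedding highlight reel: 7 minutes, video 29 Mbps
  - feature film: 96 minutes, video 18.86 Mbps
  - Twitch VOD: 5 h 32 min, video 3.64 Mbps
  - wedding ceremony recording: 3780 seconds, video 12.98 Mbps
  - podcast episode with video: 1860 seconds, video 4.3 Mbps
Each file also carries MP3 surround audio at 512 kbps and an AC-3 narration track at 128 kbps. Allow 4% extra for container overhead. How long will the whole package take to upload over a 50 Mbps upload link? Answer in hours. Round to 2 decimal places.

Audio total: 512 + 128 = 640 kbps = 0.640 Mbps.
music video: 20.540 Mbps × 180 s × 1.04 = 3845.1 Mb
wedding highlight reel: 29.640 Mbps × 420 s × 1.04 = 12946.8 Mb
feature film: 19.500 Mbps × 5760 s × 1.04 = 116812.8 Mb
Twitch VOD: 4.280 Mbps × 19920 s × 1.04 = 88667.9 Mb
wedding ceremony recording: 13.620 Mbps × 3780 s × 1.04 = 53542.9 Mb
podcast episode with video: 4.940 Mbps × 1860 s × 1.04 = 9555.9 Mb
Total: 285371.4 Mb = 35671.4 MB.
At 50 Mbps: 285371.4 / 50 = 5707 s ≈ 1.59 hours.

1.59 hours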